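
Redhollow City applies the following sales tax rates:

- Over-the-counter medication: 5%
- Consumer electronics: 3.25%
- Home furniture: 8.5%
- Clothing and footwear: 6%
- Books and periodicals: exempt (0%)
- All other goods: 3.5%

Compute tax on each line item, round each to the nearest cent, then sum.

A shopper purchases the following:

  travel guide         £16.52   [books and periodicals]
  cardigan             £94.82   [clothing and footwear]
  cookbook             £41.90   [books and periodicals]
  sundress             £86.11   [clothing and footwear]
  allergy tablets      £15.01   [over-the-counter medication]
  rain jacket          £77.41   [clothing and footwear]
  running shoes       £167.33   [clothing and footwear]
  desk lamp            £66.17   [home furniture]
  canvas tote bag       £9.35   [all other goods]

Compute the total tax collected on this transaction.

£32.24

Travel guide £16.52: books and periodicals → 0% → £0.00
Cardigan £94.82: clothing and footwear → 6% → £5.69
Cookbook £41.90: books and periodicals → 0% → £0.00
Sundress £86.11: clothing and footwear → 6% → £5.17
Allergy tablets £15.01: over-the-counter medication → 5% → £0.75
Rain jacket £77.41: clothing and footwear → 6% → £4.64
Running shoes £167.33: clothing and footwear → 6% → £10.04
Desk lamp £66.17: home furniture → 8.5% → £5.62
Canvas tote bag £9.35: all other goods → 3.5% → £0.33
Total tax = £5.69 + £5.17 + £0.75 + £4.64 + £10.04 + £5.62 + £0.33 = £32.24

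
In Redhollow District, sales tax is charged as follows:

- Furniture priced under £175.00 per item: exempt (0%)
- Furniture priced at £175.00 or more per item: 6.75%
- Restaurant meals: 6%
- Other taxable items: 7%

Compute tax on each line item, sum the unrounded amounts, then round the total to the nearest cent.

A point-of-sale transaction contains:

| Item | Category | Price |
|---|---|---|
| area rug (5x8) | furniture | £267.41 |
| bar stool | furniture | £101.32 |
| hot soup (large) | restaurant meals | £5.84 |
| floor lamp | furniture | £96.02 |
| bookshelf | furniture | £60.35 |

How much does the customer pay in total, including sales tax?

Area rug (5x8) £267.41: furniture, £175.00 or more → 6.75% → £18.050175
Bar stool £101.32: furniture, under £175.00 → 0% → £0.00
Hot soup (large) £5.84: restaurant meals → 6% → £0.3504
Floor lamp £96.02: furniture, under £175.00 → 0% → £0.00
Bookshelf £60.35: furniture, under £175.00 → 0% → £0.00
Subtotal = £530.94; unrounded tax = £18.400575 → £18.40; total due = £549.34

£549.34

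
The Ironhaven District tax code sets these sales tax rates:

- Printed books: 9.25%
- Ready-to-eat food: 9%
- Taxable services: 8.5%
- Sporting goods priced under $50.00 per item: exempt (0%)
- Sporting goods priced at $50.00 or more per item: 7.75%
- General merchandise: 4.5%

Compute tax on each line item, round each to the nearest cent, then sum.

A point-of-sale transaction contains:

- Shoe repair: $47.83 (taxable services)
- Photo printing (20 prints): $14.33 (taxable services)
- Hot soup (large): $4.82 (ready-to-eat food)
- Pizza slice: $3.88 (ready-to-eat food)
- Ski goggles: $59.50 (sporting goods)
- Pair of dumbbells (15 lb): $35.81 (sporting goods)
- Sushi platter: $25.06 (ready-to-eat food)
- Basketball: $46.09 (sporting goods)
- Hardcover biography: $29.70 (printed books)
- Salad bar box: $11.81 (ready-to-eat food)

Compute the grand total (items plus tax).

$295.58

Shoe repair $47.83: taxable services → 8.5% → $4.07
Photo printing (20 prints) $14.33: taxable services → 8.5% → $1.22
Hot soup (large) $4.82: ready-to-eat food → 9% → $0.43
Pizza slice $3.88: ready-to-eat food → 9% → $0.35
Ski goggles $59.50: sporting goods, $50.00 or more → 7.75% → $4.61
Pair of dumbbells (15 lb) $35.81: sporting goods, under $50.00 → 0% → $0.00
Sushi platter $25.06: ready-to-eat food → 9% → $2.26
Basketball $46.09: sporting goods, under $50.00 → 0% → $0.00
Hardcover biography $29.70: printed books → 9.25% → $2.75
Salad bar box $11.81: ready-to-eat food → 9% → $1.06
Subtotal = $278.83; tax = $16.75; total due = $295.58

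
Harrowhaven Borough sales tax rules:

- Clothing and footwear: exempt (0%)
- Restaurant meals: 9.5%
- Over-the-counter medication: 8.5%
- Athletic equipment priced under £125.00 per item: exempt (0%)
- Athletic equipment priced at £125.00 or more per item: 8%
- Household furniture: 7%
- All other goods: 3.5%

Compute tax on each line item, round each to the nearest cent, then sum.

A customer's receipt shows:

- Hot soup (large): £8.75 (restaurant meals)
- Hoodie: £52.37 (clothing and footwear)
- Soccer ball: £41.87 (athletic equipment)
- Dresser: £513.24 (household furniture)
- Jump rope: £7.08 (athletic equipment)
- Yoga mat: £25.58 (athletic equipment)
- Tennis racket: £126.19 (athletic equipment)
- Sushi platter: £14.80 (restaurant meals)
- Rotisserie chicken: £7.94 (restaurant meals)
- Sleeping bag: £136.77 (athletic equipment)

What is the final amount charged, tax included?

Hot soup (large) £8.75: restaurant meals → 9.5% → £0.83
Hoodie £52.37: clothing and footwear → 0% → £0.00
Soccer ball £41.87: athletic equipment, under £125.00 → 0% → £0.00
Dresser £513.24: household furniture → 7% → £35.93
Jump rope £7.08: athletic equipment, under £125.00 → 0% → £0.00
Yoga mat £25.58: athletic equipment, under £125.00 → 0% → £0.00
Tennis racket £126.19: athletic equipment, £125.00 or more → 8% → £10.10
Sushi platter £14.80: restaurant meals → 9.5% → £1.41
Rotisserie chicken £7.94: restaurant meals → 9.5% → £0.75
Sleeping bag £136.77: athletic equipment, £125.00 or more → 8% → £10.94
Subtotal = £934.59; tax = £59.96; total due = £994.55

£994.55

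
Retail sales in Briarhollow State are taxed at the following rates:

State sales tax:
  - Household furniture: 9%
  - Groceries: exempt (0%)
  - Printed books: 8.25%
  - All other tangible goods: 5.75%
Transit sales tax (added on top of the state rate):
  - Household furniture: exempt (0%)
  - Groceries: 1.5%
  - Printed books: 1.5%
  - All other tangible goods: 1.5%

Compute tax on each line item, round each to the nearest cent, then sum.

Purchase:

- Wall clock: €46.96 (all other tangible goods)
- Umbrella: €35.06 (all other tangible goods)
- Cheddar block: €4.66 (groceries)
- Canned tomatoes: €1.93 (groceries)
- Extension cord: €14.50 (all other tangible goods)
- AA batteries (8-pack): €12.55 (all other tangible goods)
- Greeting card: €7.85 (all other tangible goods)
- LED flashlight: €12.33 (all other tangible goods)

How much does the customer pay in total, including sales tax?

Wall clock €46.96: all other tangible goods → 5.75% + 1.5% transit = 7.25% → €3.40
Umbrella €35.06: all other tangible goods → 5.75% + 1.5% transit = 7.25% → €2.54
Cheddar block €4.66: groceries → 0% + 1.5% transit = 1.5% → €0.07
Canned tomatoes €1.93: groceries → 0% + 1.5% transit = 1.5% → €0.03
Extension cord €14.50: all other tangible goods → 5.75% + 1.5% transit = 7.25% → €1.05
AA batteries (8-pack) €12.55: all other tangible goods → 5.75% + 1.5% transit = 7.25% → €0.91
Greeting card €7.85: all other tangible goods → 5.75% + 1.5% transit = 7.25% → €0.57
LED flashlight €12.33: all other tangible goods → 5.75% + 1.5% transit = 7.25% → €0.89
Subtotal = €135.84; tax = €9.46; total due = €145.30

€145.30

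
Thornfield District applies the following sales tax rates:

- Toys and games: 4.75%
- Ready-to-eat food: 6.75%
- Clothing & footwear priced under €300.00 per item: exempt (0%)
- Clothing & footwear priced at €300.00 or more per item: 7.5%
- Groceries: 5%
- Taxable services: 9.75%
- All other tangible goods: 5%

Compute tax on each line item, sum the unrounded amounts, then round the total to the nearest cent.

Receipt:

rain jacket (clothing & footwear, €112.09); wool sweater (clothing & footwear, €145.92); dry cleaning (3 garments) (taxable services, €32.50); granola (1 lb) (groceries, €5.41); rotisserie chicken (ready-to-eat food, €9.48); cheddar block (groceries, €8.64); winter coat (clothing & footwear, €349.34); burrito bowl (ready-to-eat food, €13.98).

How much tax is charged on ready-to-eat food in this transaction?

€1.58

Rotisserie chicken €9.48: ready-to-eat food → 6.75% → €0.6399
Burrito bowl €13.98: ready-to-eat food → 6.75% → €0.94365
Tax on ready-to-eat food: unrounded sum = €1.58355 → €1.58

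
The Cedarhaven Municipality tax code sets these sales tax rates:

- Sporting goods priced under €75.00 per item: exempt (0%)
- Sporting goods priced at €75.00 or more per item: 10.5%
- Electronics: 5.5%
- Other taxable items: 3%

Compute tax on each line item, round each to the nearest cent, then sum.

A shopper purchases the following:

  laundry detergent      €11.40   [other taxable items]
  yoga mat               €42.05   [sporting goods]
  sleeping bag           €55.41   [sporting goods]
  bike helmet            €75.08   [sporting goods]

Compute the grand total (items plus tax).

Laundry detergent €11.40: other taxable items → 3% → €0.34
Yoga mat €42.05: sporting goods, under €75.00 → 0% → €0.00
Sleeping bag €55.41: sporting goods, under €75.00 → 0% → €0.00
Bike helmet €75.08: sporting goods, €75.00 or more → 10.5% → €7.88
Subtotal = €183.94; tax = €8.22; total due = €192.16

€192.16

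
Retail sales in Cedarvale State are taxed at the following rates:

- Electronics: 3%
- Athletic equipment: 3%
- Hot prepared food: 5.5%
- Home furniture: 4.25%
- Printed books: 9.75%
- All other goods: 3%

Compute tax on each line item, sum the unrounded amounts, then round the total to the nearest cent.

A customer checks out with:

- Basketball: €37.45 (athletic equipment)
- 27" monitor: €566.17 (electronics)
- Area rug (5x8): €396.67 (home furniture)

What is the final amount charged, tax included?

€1035.26

Basketball €37.45: athletic equipment → 3% → €1.1235
27" monitor €566.17: electronics → 3% → €16.9851
Area rug (5x8) €396.67: home furniture → 4.25% → €16.858475
Subtotal = €1000.29; unrounded tax = €34.967075 → €34.97; total due = €1035.26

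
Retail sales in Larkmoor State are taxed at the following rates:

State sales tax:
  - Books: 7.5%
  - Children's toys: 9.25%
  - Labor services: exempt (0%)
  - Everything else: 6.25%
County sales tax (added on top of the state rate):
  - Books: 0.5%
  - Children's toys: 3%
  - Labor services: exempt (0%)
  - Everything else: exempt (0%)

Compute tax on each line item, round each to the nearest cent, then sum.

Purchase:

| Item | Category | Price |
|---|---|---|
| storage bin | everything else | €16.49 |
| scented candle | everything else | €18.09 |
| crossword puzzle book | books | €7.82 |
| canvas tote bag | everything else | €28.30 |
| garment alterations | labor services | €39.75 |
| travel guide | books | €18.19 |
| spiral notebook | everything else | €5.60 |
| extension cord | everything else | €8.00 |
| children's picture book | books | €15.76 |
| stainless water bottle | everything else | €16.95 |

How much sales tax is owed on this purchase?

€9.19

Storage bin €16.49: everything else → 6.25% + 0% county = 6.25% → €1.03
Scented candle €18.09: everything else → 6.25% + 0% county = 6.25% → €1.13
Crossword puzzle book €7.82: books → 7.5% + 0.5% county = 8% → €0.63
Canvas tote bag €28.30: everything else → 6.25% + 0% county = 6.25% → €1.77
Garment alterations €39.75: labor services → 0% + 0% county = 0% → €0.00
Travel guide €18.19: books → 7.5% + 0.5% county = 8% → €1.46
Spiral notebook €5.60: everything else → 6.25% + 0% county = 6.25% → €0.35
Extension cord €8.00: everything else → 6.25% + 0% county = 6.25% → €0.50
Children's picture book €15.76: books → 7.5% + 0.5% county = 8% → €1.26
Stainless water bottle €16.95: everything else → 6.25% + 0% county = 6.25% → €1.06
Total tax = €1.03 + €1.13 + €0.63 + €1.77 + €1.46 + €0.35 + €0.50 + €1.26 + €1.06 = €9.19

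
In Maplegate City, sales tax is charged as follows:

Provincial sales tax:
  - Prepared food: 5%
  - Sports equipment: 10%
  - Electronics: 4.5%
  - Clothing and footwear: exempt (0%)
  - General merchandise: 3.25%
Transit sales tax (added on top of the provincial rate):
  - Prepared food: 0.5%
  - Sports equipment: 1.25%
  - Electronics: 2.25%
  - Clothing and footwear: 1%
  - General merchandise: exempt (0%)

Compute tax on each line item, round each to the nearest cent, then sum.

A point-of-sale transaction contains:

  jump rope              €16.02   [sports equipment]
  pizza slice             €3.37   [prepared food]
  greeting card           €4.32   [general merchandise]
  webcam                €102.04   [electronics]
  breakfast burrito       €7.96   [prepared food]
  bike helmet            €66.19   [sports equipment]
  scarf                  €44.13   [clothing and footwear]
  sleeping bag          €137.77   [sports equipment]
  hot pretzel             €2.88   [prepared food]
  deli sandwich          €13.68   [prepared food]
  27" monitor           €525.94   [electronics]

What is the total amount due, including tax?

Jump rope €16.02: sports equipment → 10% + 1.25% transit = 11.25% → €1.80
Pizza slice €3.37: prepared food → 5% + 0.5% transit = 5.5% → €0.19
Greeting card €4.32: general merchandise → 3.25% + 0% transit = 3.25% → €0.14
Webcam €102.04: electronics → 4.5% + 2.25% transit = 6.75% → €6.89
Breakfast burrito €7.96: prepared food → 5% + 0.5% transit = 5.5% → €0.44
Bike helmet €66.19: sports equipment → 10% + 1.25% transit = 11.25% → €7.45
Scarf €44.13: clothing and footwear → 0% + 1% transit = 1% → €0.44
Sleeping bag €137.77: sports equipment → 10% + 1.25% transit = 11.25% → €15.50
Hot pretzel €2.88: prepared food → 5% + 0.5% transit = 5.5% → €0.16
Deli sandwich €13.68: prepared food → 5% + 0.5% transit = 5.5% → €0.75
27" monitor €525.94: electronics → 4.5% + 2.25% transit = 6.75% → €35.50
Subtotal = €924.30; tax = €69.26; total due = €993.56

€993.56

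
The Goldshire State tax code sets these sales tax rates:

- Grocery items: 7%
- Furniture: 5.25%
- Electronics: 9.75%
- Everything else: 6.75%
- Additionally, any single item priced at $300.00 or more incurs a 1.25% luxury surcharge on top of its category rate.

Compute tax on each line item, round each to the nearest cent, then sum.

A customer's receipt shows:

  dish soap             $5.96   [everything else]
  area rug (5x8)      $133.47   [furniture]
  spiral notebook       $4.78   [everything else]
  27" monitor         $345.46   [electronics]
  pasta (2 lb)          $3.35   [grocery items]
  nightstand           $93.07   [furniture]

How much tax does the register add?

Dish soap $5.96: everything else → 6.75% → $0.40
Area rug (5x8) $133.47: furniture → 5.25% → $7.01
Spiral notebook $4.78: everything else → 6.75% → $0.32
27" monitor $345.46: electronics → 9.75% + 1.25% surcharge = 11% → $38.00
Pasta (2 lb) $3.35: grocery items → 7% → $0.23
Nightstand $93.07: furniture → 5.25% → $4.89
Total tax = $0.40 + $7.01 + $0.32 + $38.00 + $0.23 + $4.89 = $50.85

$50.85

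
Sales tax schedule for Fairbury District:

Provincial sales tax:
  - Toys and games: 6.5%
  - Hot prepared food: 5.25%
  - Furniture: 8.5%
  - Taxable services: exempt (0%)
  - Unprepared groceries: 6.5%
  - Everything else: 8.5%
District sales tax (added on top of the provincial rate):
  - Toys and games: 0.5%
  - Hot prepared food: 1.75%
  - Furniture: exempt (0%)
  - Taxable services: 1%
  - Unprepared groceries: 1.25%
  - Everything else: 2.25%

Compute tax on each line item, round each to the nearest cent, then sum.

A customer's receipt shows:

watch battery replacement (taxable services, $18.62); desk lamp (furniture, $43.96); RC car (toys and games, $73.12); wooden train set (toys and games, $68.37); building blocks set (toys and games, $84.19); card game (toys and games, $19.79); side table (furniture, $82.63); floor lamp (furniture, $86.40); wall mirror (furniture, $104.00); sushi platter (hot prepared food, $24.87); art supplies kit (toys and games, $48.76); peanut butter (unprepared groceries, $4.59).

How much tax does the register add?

$49.83

Watch battery replacement $18.62: taxable services → 0% + 1% district = 1% → $0.19
Desk lamp $43.96: furniture → 8.5% + 0% district = 8.5% → $3.74
RC car $73.12: toys and games → 6.5% + 0.5% district = 7% → $5.12
Wooden train set $68.37: toys and games → 6.5% + 0.5% district = 7% → $4.79
Building blocks set $84.19: toys and games → 6.5% + 0.5% district = 7% → $5.89
Card game $19.79: toys and games → 6.5% + 0.5% district = 7% → $1.39
Side table $82.63: furniture → 8.5% + 0% district = 8.5% → $7.02
Floor lamp $86.40: furniture → 8.5% + 0% district = 8.5% → $7.34
Wall mirror $104.00: furniture → 8.5% + 0% district = 8.5% → $8.84
Sushi platter $24.87: hot prepared food → 5.25% + 1.75% district = 7% → $1.74
Art supplies kit $48.76: toys and games → 6.5% + 0.5% district = 7% → $3.41
Peanut butter $4.59: unprepared groceries → 6.5% + 1.25% district = 7.75% → $0.36
Total tax = $0.19 + $3.74 + $5.12 + $4.79 + $5.89 + $1.39 + $7.02 + $7.34 + $8.84 + $1.74 + $3.41 + $0.36 = $49.83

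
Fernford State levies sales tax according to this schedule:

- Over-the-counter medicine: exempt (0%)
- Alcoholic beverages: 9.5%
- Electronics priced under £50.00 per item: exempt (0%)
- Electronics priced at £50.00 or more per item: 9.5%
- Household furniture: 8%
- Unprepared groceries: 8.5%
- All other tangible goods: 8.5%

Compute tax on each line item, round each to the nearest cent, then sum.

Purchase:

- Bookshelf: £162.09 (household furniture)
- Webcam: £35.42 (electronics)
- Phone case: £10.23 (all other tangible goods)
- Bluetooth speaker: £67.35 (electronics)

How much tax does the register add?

Bookshelf £162.09: household furniture → 8% → £12.97
Webcam £35.42: electronics, under £50.00 → 0% → £0.00
Phone case £10.23: all other tangible goods → 8.5% → £0.87
Bluetooth speaker £67.35: electronics, £50.00 or more → 9.5% → £6.40
Total tax = £12.97 + £0.87 + £6.40 = £20.24

£20.24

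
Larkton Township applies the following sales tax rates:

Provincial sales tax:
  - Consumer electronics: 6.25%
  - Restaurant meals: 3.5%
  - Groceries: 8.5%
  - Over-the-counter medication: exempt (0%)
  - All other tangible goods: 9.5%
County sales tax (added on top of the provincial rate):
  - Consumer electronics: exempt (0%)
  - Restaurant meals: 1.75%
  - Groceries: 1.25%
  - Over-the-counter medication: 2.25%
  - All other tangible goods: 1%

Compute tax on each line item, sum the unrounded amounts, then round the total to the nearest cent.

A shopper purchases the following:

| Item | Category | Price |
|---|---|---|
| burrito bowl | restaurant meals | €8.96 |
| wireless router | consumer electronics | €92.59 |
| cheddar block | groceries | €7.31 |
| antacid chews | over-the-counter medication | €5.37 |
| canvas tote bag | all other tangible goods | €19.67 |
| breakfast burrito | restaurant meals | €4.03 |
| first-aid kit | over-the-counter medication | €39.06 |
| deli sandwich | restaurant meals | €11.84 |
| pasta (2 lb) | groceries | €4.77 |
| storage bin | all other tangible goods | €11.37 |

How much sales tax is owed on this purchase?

Burrito bowl €8.96: restaurant meals → 3.5% + 1.75% county = 5.25% → €0.4704
Wireless router €92.59: consumer electronics → 6.25% + 0% county = 6.25% → €5.786875
Cheddar block €7.31: groceries → 8.5% + 1.25% county = 9.75% → €0.712725
Antacid chews €5.37: over-the-counter medication → 0% + 2.25% county = 2.25% → €0.120825
Canvas tote bag €19.67: all other tangible goods → 9.5% + 1% county = 10.5% → €2.06535
Breakfast burrito €4.03: restaurant meals → 3.5% + 1.75% county = 5.25% → €0.211575
First-aid kit €39.06: over-the-counter medication → 0% + 2.25% county = 2.25% → €0.87885
Deli sandwich €11.84: restaurant meals → 3.5% + 1.75% county = 5.25% → €0.6216
Pasta (2 lb) €4.77: groceries → 8.5% + 1.25% county = 9.75% → €0.465075
Storage bin €11.37: all other tangible goods → 9.5% + 1% county = 10.5% → €1.19385
Unrounded tax sum = €12.527125 → €12.53

€12.53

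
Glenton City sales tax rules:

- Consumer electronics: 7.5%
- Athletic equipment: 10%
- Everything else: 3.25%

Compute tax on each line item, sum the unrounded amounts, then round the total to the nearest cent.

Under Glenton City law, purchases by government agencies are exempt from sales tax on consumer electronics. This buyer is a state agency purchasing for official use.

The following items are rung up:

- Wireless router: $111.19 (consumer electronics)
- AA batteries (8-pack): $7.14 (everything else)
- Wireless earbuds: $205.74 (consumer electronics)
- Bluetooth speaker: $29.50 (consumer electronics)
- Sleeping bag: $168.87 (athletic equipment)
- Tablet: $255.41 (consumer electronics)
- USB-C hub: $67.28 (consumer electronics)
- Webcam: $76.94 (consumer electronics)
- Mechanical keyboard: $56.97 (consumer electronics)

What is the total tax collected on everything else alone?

AA batteries (8-pack) $7.14: everything else → 3.25% → $0.23205
Tax on everything else: unrounded sum = $0.23205 → $0.23

$0.23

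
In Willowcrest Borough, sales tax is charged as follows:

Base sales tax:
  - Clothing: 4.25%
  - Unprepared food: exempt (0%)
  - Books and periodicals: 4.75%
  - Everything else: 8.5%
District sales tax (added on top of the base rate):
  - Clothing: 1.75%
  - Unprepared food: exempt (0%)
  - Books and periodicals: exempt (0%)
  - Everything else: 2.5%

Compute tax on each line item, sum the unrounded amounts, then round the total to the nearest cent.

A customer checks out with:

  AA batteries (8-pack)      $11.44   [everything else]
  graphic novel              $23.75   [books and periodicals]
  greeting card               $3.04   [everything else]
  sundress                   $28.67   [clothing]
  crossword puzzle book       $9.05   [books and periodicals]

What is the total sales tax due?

$4.87

AA batteries (8-pack) $11.44: everything else → 8.5% + 2.5% district = 11% → $1.2584
Graphic novel $23.75: books and periodicals → 4.75% + 0% district = 4.75% → $1.128125
Greeting card $3.04: everything else → 8.5% + 2.5% district = 11% → $0.3344
Sundress $28.67: clothing → 4.25% + 1.75% district = 6% → $1.7202
Crossword puzzle book $9.05: books and periodicals → 4.75% + 0% district = 4.75% → $0.429875
Unrounded tax sum = $4.871 → $4.87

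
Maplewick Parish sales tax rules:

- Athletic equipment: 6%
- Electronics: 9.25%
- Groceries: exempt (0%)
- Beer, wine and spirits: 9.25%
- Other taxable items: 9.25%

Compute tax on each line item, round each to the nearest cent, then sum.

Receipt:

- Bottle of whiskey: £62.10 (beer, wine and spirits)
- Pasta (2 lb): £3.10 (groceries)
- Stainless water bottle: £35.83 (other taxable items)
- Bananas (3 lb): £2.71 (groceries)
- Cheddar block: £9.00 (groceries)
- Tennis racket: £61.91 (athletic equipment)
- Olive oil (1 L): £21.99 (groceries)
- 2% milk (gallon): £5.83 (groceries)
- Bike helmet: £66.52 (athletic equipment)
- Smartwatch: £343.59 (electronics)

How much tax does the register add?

£48.53

Bottle of whiskey £62.10: beer, wine and spirits → 9.25% → £5.74
Pasta (2 lb) £3.10: groceries → 0% → £0.00
Stainless water bottle £35.83: other taxable items → 9.25% → £3.31
Bananas (3 lb) £2.71: groceries → 0% → £0.00
Cheddar block £9.00: groceries → 0% → £0.00
Tennis racket £61.91: athletic equipment → 6% → £3.71
Olive oil (1 L) £21.99: groceries → 0% → £0.00
2% milk (gallon) £5.83: groceries → 0% → £0.00
Bike helmet £66.52: athletic equipment → 6% → £3.99
Smartwatch £343.59: electronics → 9.25% → £31.78
Total tax = £5.74 + £3.31 + £3.71 + £3.99 + £31.78 = £48.53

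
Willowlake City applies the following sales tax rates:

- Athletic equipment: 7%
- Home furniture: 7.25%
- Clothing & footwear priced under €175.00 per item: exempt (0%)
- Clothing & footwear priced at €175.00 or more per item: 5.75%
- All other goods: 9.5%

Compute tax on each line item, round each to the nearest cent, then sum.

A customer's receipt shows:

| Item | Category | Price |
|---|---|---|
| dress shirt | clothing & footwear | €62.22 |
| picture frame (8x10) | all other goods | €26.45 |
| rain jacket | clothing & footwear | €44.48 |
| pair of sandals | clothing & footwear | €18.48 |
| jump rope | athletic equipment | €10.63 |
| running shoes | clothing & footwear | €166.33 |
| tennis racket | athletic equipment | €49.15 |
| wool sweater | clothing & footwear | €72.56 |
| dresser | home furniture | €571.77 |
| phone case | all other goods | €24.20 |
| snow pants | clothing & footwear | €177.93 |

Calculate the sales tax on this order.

€60.67

Dress shirt €62.22: clothing & footwear, under €175.00 → 0% → €0.00
Picture frame (8x10) €26.45: all other goods → 9.5% → €2.51
Rain jacket €44.48: clothing & footwear, under €175.00 → 0% → €0.00
Pair of sandals €18.48: clothing & footwear, under €175.00 → 0% → €0.00
Jump rope €10.63: athletic equipment → 7% → €0.74
Running shoes €166.33: clothing & footwear, under €175.00 → 0% → €0.00
Tennis racket €49.15: athletic equipment → 7% → €3.44
Wool sweater €72.56: clothing & footwear, under €175.00 → 0% → €0.00
Dresser €571.77: home furniture → 7.25% → €41.45
Phone case €24.20: all other goods → 9.5% → €2.30
Snow pants €177.93: clothing & footwear, €175.00 or more → 5.75% → €10.23
Total tax = €2.51 + €0.74 + €3.44 + €41.45 + €2.30 + €10.23 = €60.67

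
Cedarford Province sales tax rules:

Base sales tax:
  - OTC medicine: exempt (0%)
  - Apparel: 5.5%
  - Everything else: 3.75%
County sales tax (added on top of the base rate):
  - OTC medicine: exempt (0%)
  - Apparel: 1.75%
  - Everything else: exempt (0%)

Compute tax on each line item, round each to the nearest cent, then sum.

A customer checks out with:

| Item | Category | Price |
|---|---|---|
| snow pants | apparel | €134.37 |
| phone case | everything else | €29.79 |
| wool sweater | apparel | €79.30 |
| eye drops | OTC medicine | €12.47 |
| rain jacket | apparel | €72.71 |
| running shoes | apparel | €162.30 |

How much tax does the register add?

€33.65

Snow pants €134.37: apparel → 5.5% + 1.75% county = 7.25% → €9.74
Phone case €29.79: everything else → 3.75% + 0% county = 3.75% → €1.12
Wool sweater €79.30: apparel → 5.5% + 1.75% county = 7.25% → €5.75
Eye drops €12.47: OTC medicine → 0% + 0% county = 0% → €0.00
Rain jacket €72.71: apparel → 5.5% + 1.75% county = 7.25% → €5.27
Running shoes €162.30: apparel → 5.5% + 1.75% county = 7.25% → €11.77
Total tax = €9.74 + €1.12 + €5.75 + €5.27 + €11.77 = €33.65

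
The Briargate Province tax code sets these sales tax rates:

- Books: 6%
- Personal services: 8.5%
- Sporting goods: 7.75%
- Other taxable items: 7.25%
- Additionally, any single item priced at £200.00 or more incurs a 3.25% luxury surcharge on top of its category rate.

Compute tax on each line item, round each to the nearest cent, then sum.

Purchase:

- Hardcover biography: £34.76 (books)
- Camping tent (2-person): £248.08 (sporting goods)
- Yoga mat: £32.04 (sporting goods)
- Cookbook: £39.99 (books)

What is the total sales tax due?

£34.26

Hardcover biography £34.76: books → 6% → £2.09
Camping tent (2-person) £248.08: sporting goods → 7.75% + 3.25% surcharge = 11% → £27.29
Yoga mat £32.04: sporting goods → 7.75% → £2.48
Cookbook £39.99: books → 6% → £2.40
Total tax = £2.09 + £27.29 + £2.48 + £2.40 = £34.26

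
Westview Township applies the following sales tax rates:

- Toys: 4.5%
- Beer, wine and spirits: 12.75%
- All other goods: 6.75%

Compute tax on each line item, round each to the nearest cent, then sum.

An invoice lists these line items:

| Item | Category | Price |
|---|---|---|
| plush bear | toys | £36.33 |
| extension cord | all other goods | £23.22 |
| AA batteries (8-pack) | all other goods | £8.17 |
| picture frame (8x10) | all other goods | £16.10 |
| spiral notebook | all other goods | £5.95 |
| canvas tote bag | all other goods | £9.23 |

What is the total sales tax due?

Plush bear £36.33: toys → 4.5% → £1.63
Extension cord £23.22: all other goods → 6.75% → £1.57
AA batteries (8-pack) £8.17: all other goods → 6.75% → £0.55
Picture frame (8x10) £16.10: all other goods → 6.75% → £1.09
Spiral notebook £5.95: all other goods → 6.75% → £0.40
Canvas tote bag £9.23: all other goods → 6.75% → £0.62
Total tax = £1.63 + £1.57 + £0.55 + £1.09 + £0.40 + £0.62 = £5.86

£5.86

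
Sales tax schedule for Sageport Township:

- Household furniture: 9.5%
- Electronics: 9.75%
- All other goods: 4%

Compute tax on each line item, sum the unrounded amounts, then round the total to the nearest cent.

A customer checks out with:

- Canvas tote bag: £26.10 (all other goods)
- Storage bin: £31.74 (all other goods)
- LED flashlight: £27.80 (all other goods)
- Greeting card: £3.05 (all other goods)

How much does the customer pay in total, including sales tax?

£92.24

Canvas tote bag £26.10: all other goods → 4% → £1.044
Storage bin £31.74: all other goods → 4% → £1.2696
LED flashlight £27.80: all other goods → 4% → £1.112
Greeting card £3.05: all other goods → 4% → £0.122
Subtotal = £88.69; unrounded tax = £3.5476 → £3.55; total due = £92.24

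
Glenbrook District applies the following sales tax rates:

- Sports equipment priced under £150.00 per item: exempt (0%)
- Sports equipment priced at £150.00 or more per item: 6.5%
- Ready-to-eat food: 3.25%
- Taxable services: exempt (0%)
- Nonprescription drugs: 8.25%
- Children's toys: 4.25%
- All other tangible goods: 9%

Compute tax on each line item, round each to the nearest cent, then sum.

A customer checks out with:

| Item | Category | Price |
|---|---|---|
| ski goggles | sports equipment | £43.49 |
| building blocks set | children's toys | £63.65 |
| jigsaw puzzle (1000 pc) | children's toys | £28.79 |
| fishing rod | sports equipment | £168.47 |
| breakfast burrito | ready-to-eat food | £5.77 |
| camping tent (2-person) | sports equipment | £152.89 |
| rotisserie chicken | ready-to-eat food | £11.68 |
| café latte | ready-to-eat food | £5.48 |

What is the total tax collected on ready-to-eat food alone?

Breakfast burrito £5.77: ready-to-eat food → 3.25% → £0.19
Rotisserie chicken £11.68: ready-to-eat food → 3.25% → £0.38
Café latte £5.48: ready-to-eat food → 3.25% → £0.18
Tax on ready-to-eat food = £0.19 + £0.38 + £0.18 = £0.75

£0.75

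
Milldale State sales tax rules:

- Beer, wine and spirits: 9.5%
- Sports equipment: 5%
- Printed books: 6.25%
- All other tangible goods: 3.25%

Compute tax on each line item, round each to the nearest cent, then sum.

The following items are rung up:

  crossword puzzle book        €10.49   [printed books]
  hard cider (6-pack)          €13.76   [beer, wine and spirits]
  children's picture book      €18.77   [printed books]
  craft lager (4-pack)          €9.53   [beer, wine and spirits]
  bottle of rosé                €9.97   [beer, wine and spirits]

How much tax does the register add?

€5.00

Crossword puzzle book €10.49: printed books → 6.25% → €0.66
Hard cider (6-pack) €13.76: beer, wine and spirits → 9.5% → €1.31
Children's picture book €18.77: printed books → 6.25% → €1.17
Craft lager (4-pack) €9.53: beer, wine and spirits → 9.5% → €0.91
Bottle of rosé €9.97: beer, wine and spirits → 9.5% → €0.95
Total tax = €0.66 + €1.31 + €1.17 + €0.91 + €0.95 = €5.00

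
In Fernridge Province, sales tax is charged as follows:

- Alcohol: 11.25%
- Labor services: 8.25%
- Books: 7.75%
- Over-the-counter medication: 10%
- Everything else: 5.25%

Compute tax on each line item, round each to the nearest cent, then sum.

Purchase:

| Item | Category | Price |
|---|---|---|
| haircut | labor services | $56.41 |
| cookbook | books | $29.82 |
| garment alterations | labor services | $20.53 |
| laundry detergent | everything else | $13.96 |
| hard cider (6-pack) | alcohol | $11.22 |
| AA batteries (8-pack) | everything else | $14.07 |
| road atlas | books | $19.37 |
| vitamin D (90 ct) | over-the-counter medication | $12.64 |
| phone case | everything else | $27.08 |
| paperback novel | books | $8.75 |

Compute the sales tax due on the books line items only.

$4.49

Cookbook $29.82: books → 7.75% → $2.31
Road atlas $19.37: books → 7.75% → $1.50
Paperback novel $8.75: books → 7.75% → $0.68
Tax on books = $2.31 + $1.50 + $0.68 = $4.49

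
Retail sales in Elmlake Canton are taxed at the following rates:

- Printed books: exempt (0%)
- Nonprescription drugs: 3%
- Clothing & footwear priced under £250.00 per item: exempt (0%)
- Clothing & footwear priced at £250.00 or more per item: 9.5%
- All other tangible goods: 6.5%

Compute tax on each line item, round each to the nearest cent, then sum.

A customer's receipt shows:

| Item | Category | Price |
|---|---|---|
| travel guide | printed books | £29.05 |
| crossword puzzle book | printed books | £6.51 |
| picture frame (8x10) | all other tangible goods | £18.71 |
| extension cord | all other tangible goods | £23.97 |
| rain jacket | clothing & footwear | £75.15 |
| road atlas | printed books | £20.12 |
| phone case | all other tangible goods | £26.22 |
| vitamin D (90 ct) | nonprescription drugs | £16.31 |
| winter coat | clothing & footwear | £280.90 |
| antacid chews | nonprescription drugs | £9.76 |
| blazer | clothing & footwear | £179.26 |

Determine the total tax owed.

£31.95

Travel guide £29.05: printed books → 0% → £0.00
Crossword puzzle book £6.51: printed books → 0% → £0.00
Picture frame (8x10) £18.71: all other tangible goods → 6.5% → £1.22
Extension cord £23.97: all other tangible goods → 6.5% → £1.56
Rain jacket £75.15: clothing & footwear, under £250.00 → 0% → £0.00
Road atlas £20.12: printed books → 0% → £0.00
Phone case £26.22: all other tangible goods → 6.5% → £1.70
Vitamin D (90 ct) £16.31: nonprescription drugs → 3% → £0.49
Winter coat £280.90: clothing & footwear, £250.00 or more → 9.5% → £26.69
Antacid chews £9.76: nonprescription drugs → 3% → £0.29
Blazer £179.26: clothing & footwear, under £250.00 → 0% → £0.00
Total tax = £1.22 + £1.56 + £1.70 + £0.49 + £26.69 + £0.29 = £31.95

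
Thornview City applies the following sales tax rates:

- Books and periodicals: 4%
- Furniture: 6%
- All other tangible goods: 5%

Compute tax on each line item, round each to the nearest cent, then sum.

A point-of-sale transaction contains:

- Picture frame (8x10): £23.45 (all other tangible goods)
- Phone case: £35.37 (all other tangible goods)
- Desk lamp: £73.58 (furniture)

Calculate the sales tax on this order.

Picture frame (8x10) £23.45: all other tangible goods → 5% → £1.17
Phone case £35.37: all other tangible goods → 5% → £1.77
Desk lamp £73.58: furniture → 6% → £4.41
Total tax = £1.17 + £1.77 + £4.41 = £7.35

£7.35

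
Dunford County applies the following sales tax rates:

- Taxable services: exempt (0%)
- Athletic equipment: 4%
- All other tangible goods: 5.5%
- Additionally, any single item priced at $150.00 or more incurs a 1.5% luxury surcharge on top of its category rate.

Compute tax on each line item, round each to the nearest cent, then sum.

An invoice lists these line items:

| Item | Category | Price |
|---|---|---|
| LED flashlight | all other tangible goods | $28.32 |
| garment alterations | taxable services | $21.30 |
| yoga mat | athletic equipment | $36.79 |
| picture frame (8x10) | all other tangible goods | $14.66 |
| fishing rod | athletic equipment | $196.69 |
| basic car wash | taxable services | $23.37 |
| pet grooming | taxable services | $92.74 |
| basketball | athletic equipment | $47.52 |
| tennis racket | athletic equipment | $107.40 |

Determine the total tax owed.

LED flashlight $28.32: all other tangible goods → 5.5% → $1.56
Garment alterations $21.30: taxable services → 0% → $0.00
Yoga mat $36.79: athletic equipment → 4% → $1.47
Picture frame (8x10) $14.66: all other tangible goods → 5.5% → $0.81
Fishing rod $196.69: athletic equipment → 4% + 1.5% surcharge = 5.5% → $10.82
Basic car wash $23.37: taxable services → 0% → $0.00
Pet grooming $92.74: taxable services → 0% → $0.00
Basketball $47.52: athletic equipment → 4% → $1.90
Tennis racket $107.40: athletic equipment → 4% → $4.30
Total tax = $1.56 + $1.47 + $0.81 + $10.82 + $1.90 + $4.30 = $20.86

$20.86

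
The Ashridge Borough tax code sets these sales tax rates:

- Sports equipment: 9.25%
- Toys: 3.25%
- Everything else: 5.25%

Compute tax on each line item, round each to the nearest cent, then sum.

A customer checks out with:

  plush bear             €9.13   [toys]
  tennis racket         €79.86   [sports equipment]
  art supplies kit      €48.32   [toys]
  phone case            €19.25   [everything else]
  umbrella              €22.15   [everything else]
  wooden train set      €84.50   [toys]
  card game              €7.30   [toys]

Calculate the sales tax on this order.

Plush bear €9.13: toys → 3.25% → €0.30
Tennis racket €79.86: sports equipment → 9.25% → €7.39
Art supplies kit €48.32: toys → 3.25% → €1.57
Phone case €19.25: everything else → 5.25% → €1.01
Umbrella €22.15: everything else → 5.25% → €1.16
Wooden train set €84.50: toys → 3.25% → €2.75
Card game €7.30: toys → 3.25% → €0.24
Total tax = €0.30 + €7.39 + €1.57 + €1.01 + €1.16 + €2.75 + €0.24 = €14.42

€14.42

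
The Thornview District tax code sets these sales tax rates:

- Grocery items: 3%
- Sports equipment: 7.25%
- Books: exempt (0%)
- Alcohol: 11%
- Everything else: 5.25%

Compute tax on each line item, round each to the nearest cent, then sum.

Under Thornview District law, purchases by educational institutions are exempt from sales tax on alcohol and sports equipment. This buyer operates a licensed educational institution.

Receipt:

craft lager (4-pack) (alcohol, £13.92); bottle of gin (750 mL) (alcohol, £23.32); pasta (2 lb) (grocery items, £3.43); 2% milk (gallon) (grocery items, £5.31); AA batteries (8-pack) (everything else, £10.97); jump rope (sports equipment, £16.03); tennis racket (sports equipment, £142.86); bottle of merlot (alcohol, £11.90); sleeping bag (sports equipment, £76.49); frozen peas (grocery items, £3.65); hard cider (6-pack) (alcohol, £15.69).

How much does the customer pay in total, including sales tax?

£324.52

Craft lager (4-pack) £13.92: alcohol, buyer-exempt → 0% → £0.00
Bottle of gin (750 mL) £23.32: alcohol, buyer-exempt → 0% → £0.00
Pasta (2 lb) £3.43: grocery items → 3% → £0.10
2% milk (gallon) £5.31: grocery items → 3% → £0.16
AA batteries (8-pack) £10.97: everything else → 5.25% → £0.58
Jump rope £16.03: sports equipment, buyer-exempt → 0% → £0.00
Tennis racket £142.86: sports equipment, buyer-exempt → 0% → £0.00
Bottle of merlot £11.90: alcohol, buyer-exempt → 0% → £0.00
Sleeping bag £76.49: sports equipment, buyer-exempt → 0% → £0.00
Frozen peas £3.65: grocery items → 3% → £0.11
Hard cider (6-pack) £15.69: alcohol, buyer-exempt → 0% → £0.00
Subtotal = £323.57; tax = £0.95; total due = £324.52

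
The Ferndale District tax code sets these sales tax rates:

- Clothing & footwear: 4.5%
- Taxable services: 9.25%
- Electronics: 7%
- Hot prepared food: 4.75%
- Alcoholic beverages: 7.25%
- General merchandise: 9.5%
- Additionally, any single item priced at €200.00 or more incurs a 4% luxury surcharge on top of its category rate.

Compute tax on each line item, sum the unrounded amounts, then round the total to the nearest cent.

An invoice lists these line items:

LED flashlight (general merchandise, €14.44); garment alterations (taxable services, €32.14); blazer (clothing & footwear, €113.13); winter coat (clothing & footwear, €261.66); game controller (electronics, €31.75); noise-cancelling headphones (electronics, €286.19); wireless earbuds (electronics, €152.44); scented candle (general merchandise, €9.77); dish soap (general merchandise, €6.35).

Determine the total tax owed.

€77.58

LED flashlight €14.44: general merchandise → 9.5% → €1.3718
Garment alterations €32.14: taxable services → 9.25% → €2.97295
Blazer €113.13: clothing & footwear → 4.5% → €5.09085
Winter coat €261.66: clothing & footwear → 4.5% + 4% surcharge = 8.5% → €22.2411
Game controller €31.75: electronics → 7% → €2.2225
Noise-cancelling headphones €286.19: electronics → 7% + 4% surcharge = 11% → €31.4809
Wireless earbuds €152.44: electronics → 7% → €10.6708
Scented candle €9.77: general merchandise → 9.5% → €0.92815
Dish soap €6.35: general merchandise → 9.5% → €0.60325
Unrounded tax sum = €77.5823 → €77.58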